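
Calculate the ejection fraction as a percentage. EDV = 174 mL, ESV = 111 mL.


SV = EDV - ESV = 174 - 111 = 63 mL
EF = SV/EDV * 100 = 63/174 * 100
EF = 36.21%


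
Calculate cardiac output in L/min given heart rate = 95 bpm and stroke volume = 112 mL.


CO = HR * SV
CO = 95 * 112 / 1000
CO = 10.64 L/min


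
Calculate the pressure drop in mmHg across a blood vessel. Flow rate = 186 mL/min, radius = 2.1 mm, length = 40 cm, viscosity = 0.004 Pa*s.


dP = 8*mu*L*Q / (pi*r^4)
Q = 186 mL/min = 3.1e-06 m^3/s
dP = 649.448 Pa = 649.448 / 133.322 mmHg = 4.871 mmHg


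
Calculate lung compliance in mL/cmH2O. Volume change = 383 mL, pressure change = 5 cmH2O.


C = dV / dP
C = 383 / 5
C = 76.6 mL/cmH2O


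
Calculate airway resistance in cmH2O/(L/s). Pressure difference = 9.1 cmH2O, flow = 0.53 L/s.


R = dP / flow
R = 9.1 / 0.53
R = 17.17 cmH2O/(L/s)


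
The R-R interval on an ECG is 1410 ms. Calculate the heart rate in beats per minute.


HR = 60 / RR_interval(s)
RR = 1410 ms = 1.41 s
HR = 60 / 1.41 = 42.55 bpm


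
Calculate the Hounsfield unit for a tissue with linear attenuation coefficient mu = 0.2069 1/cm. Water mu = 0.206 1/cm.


HU = ((mu_tissue - mu_water) / mu_water) * 1000
HU = ((0.2069 - 0.206) / 0.206) * 1000
HU = 4.369


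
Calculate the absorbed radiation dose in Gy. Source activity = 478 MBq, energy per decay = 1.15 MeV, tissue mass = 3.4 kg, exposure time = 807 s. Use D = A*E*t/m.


A = 478 MBq = 4.7800e+08 Bq
E = 1.15 MeV = 1.8423e-13 J
D = A*E*t/m = 4.7800e+08*1.8423e-13*807/3.4
D = 0.0209 Gy


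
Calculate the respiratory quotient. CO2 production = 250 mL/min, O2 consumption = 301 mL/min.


RQ = VCO2 / VO2
RQ = 250 / 301
RQ = 0.8306


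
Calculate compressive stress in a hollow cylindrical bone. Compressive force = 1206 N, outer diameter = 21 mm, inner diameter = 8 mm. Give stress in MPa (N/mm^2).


A = pi*(r_o^2 - r_i^2)
r_o = 10.5 mm, r_i = 4 mm
A = 296.095 mm^2
sigma = F/A = 1206 / 296.095
sigma = 4.073 MPa


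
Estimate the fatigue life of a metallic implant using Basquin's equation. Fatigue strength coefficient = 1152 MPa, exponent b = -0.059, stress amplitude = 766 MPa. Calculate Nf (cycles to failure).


sigma_a = sigma_f' * (2Nf)^b
2Nf = (sigma_a/sigma_f')^(1/b)
2Nf = (766/1152)^(1/-0.059)
2Nf = 1008.7689
Nf = 504.4


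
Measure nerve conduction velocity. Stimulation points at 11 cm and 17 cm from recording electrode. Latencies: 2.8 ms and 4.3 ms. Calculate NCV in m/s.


Distance = (17 - 11) / 100 = 0.06 m
dt = (4.3 - 2.8) / 1000 = 0.0015 s
NCV = dist / dt = 40 m/s


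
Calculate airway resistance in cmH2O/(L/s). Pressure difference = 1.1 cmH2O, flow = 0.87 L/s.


R = dP / flow
R = 1.1 / 0.87
R = 1.264 cmH2O/(L/s)


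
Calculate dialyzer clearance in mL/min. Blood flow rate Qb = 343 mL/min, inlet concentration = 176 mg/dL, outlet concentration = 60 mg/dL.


K = Qb * (Cb_in - Cb_out) / Cb_in
K = 343 * (176 - 60) / 176
K = 226.1 mL/min


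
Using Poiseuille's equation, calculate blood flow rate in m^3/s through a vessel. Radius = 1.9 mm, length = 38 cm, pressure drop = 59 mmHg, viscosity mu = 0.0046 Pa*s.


Q = pi*r^4*dP / (8*mu*L)
r = 0.0019 m, L = 0.38 m
dP = 59 mmHg = 7865.998 Pa
Q = 2.3030e-05 m^3/s


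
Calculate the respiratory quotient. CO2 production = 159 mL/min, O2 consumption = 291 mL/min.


RQ = VCO2 / VO2
RQ = 159 / 291
RQ = 0.5464


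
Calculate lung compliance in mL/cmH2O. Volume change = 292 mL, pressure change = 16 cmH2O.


C = dV / dP
C = 292 / 16
C = 18.25 mL/cmH2O


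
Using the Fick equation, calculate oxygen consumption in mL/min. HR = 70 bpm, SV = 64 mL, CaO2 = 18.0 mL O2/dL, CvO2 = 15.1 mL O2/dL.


CO = HR*SV = 70*64/1000 = 4.48 L/min
a-v O2 diff = 18.0 - 15.1 = 2.9 mL/dL
VO2 = CO * (CaO2-CvO2) * 10 dL/L
VO2 = 4.48 * 2.9 * 10
VO2 = 129.9 mL/min


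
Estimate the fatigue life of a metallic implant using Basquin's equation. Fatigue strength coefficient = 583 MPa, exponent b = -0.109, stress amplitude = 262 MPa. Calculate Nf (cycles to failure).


sigma_a = sigma_f' * (2Nf)^b
2Nf = (sigma_a/sigma_f')^(1/b)
2Nf = (262/583)^(1/-0.109)
2Nf = 1537.6434
Nf = 768.8


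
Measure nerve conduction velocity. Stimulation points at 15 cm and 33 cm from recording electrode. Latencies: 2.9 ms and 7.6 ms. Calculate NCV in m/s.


Distance = (33 - 15) / 100 = 0.18 m
dt = (7.6 - 2.9) / 1000 = 0.0047 s
NCV = dist / dt = 38.3 m/s


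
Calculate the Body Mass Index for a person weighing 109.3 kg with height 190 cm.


BMI = weight / height^2
height = 190 cm = 1.9 m
BMI = 109.3 / 1.9^2
BMI = 30.28 kg/m^2


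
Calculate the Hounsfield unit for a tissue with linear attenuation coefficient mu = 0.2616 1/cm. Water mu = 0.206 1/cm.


HU = ((mu_tissue - mu_water) / mu_water) * 1000
HU = ((0.2616 - 0.206) / 0.206) * 1000
HU = 269.9


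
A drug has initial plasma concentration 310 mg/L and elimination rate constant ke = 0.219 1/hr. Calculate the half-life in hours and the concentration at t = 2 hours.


t_half = ln(2) / ke = 0.693147 / 0.219 = 3.165 hr
C(t) = C0 * exp(-ke*t) = 310 * exp(-0.219*2)
C(2) = 200.1 mg/L


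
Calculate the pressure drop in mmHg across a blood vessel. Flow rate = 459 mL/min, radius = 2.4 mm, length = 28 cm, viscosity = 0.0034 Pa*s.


dP = 8*mu*L*Q / (pi*r^4)
Q = 459 mL/min = 7.65e-06 m^3/s
dP = 558.976 Pa = 558.976 / 133.322 mmHg = 4.193 mmHg


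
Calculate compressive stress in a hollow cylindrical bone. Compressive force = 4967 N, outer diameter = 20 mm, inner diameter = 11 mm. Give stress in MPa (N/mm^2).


A = pi*(r_o^2 - r_i^2)
r_o = 10 mm, r_i = 5.5 mm
A = 219.126 mm^2
sigma = F/A = 4967 / 219.126
sigma = 22.67 MPa


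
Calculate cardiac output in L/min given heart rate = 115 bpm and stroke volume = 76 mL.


CO = HR * SV
CO = 115 * 76 / 1000
CO = 8.74 L/min


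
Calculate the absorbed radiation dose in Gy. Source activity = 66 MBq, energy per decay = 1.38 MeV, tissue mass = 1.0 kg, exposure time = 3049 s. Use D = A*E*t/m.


A = 66 MBq = 6.6000e+07 Bq
E = 1.38 MeV = 2.21076e-13 J
D = A*E*t/m = 6.6000e+07*2.21076e-13*3049/1.0
D = 0.04449 Gy


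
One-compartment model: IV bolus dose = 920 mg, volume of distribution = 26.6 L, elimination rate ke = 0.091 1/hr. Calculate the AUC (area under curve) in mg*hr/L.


C0 = Dose/Vd = 920/26.6 = 34.5865 mg/L
AUC = C0/ke = 34.5865/0.091
AUC = 380.1 mg*hr/L


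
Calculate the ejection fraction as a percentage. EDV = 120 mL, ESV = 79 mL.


SV = EDV - ESV = 120 - 79 = 41 mL
EF = SV/EDV * 100 = 41/120 * 100
EF = 34.17%


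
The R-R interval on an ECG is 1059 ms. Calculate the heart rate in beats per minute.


HR = 60 / RR_interval(s)
RR = 1059 ms = 1.059 s
HR = 60 / 1.059 = 56.66 bpm


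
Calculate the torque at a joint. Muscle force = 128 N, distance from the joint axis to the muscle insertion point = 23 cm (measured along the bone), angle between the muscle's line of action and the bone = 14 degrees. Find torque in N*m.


Torque = F * d * sin(theta)   (moment arm = d*sin(theta))
d = 23 cm = 0.23 m
Torque = 128 * 0.23 * sin(14)
Torque = 7.122 N*m


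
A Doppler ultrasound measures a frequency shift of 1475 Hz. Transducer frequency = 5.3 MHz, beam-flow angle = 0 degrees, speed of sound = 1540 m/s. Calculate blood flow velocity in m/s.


v = fd * c / (2 * f0 * cos(theta))
v = 1475 * 1540 / (2 * 5.3000e+06 * cos(0))
v = 0.2143 m/s


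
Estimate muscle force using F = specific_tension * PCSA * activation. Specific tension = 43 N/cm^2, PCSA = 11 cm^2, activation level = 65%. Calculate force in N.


F = sigma * PCSA * activation
F = 43 * 11 * 0.65
F = 307.4 N


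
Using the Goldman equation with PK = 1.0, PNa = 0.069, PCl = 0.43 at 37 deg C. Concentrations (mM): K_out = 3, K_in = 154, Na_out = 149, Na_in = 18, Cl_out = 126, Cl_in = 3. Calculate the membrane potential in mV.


Vm = (RT/F)*ln((PK*Ko + PNa*Nao + PCl*Cli)/(PK*Ki + PNa*Nai + PCl*Clo))
Numer = 14.571, Denom = 209.422
Vm = -71.23 mV


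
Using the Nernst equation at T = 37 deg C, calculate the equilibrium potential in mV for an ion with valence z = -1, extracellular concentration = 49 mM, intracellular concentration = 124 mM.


E = (RT/(zF)) * ln(C_out/C_in)
T = 37 + 273.15 = 310.15 K
E = (8.314 * 310.15 / (-1 * 96485)) * ln(49/124)
E = 24.81 mV


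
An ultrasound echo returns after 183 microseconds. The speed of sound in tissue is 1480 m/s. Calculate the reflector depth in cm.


depth = c * t / 2
t = 183 us = 1.8300e-04 s
depth = 1480 * 1.8300e-04 / 2
depth = 0.13542 m = 13.542 cm


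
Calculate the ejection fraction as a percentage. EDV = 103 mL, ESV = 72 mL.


SV = EDV - ESV = 103 - 72 = 31 mL
EF = SV/EDV * 100 = 31/103 * 100
EF = 30.1%


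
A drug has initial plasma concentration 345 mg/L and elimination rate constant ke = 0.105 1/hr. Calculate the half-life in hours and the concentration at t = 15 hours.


t_half = ln(2) / ke = 0.693147 / 0.105 = 6.601 hr
C(t) = C0 * exp(-ke*t) = 345 * exp(-0.105*15)
C(15) = 71.42 mg/L


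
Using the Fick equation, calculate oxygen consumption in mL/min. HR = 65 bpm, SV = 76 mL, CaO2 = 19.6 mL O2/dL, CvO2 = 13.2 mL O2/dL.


CO = HR*SV = 65*76/1000 = 4.94 L/min
a-v O2 diff = 19.6 - 13.2 = 6.4 mL/dL
VO2 = CO * (CaO2-CvO2) * 10 dL/L
VO2 = 4.94 * 6.4 * 10
VO2 = 316.2 mL/min


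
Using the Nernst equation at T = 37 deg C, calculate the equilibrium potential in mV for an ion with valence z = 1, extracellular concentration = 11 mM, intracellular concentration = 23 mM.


E = (RT/(zF)) * ln(C_out/C_in)
T = 37 + 273.15 = 310.15 K
E = (8.314 * 310.15 / (1 * 96485)) * ln(11/23)
E = -19.71 mV


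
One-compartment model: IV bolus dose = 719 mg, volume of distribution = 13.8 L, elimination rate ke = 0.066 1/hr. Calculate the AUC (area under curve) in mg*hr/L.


C0 = Dose/Vd = 719/13.8 = 52.1014 mg/L
AUC = C0/ke = 52.1014/0.066
AUC = 789.4 mg*hr/L


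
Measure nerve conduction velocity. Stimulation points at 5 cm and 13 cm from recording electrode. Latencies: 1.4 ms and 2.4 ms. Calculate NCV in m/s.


Distance = (13 - 5) / 100 = 0.08 m
dt = (2.4 - 1.4) / 1000 = 0.001 s
NCV = dist / dt = 80 m/s


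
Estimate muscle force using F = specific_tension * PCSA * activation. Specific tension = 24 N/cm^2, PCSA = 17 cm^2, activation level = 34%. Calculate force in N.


F = sigma * PCSA * activation
F = 24 * 17 * 0.34
F = 138.7 N


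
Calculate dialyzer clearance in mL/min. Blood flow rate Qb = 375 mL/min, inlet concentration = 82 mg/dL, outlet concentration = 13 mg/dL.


K = Qb * (Cb_in - Cb_out) / Cb_in
K = 375 * (82 - 13) / 82
K = 315.5 mL/min


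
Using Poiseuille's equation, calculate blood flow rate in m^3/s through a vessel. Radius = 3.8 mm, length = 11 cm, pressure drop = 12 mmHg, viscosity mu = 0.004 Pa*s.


Q = pi*r^4*dP / (8*mu*L)
r = 0.0038 m, L = 0.11 m
dP = 12 mmHg = 1599.864 Pa
Q = 2.9773e-04 m^3/s


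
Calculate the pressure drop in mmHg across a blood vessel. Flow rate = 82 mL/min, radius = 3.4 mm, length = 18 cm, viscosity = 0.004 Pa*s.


dP = 8*mu*L*Q / (pi*r^4)
Q = 82 mL/min = 1.36667e-06 m^3/s
dP = 18.7508 Pa = 18.7508 / 133.322 mmHg = 0.1406 mmHg


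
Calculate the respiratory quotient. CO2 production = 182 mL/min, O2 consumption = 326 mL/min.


RQ = VCO2 / VO2
RQ = 182 / 326
RQ = 0.5583


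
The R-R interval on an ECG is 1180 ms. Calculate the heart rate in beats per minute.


HR = 60 / RR_interval(s)
RR = 1180 ms = 1.18 s
HR = 60 / 1.18 = 50.85 bpm


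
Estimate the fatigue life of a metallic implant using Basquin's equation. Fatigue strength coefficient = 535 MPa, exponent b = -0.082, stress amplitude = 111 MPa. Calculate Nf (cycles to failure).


sigma_a = sigma_f' * (2Nf)^b
2Nf = (sigma_a/sigma_f')^(1/b)
2Nf = (111/535)^(1/-0.082)
2Nf = 2.13621e+08
Nf = 1.0681e+08


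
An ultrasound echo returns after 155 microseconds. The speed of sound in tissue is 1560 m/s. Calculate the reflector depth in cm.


depth = c * t / 2
t = 155 us = 1.5500e-04 s
depth = 1560 * 1.5500e-04 / 2
depth = 0.1209 m = 12.09 cm


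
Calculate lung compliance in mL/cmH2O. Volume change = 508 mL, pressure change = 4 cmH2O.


C = dV / dP
C = 508 / 4
C = 127 mL/cmH2O


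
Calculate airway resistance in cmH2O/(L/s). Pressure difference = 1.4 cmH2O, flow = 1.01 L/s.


R = dP / flow
R = 1.4 / 1.01
R = 1.386 cmH2O/(L/s)


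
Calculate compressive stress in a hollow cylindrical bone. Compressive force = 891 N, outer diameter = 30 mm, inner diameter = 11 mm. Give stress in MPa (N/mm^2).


A = pi*(r_o^2 - r_i^2)
r_o = 15 mm, r_i = 5.5 mm
A = 611.825 mm^2
sigma = F/A = 891 / 611.825
sigma = 1.456 MPa


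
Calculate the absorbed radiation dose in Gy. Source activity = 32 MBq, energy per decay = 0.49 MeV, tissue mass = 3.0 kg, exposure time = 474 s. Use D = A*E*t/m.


A = 32 MBq = 3.2000e+07 Bq
E = 0.49 MeV = 7.8498e-14 J
D = A*E*t/m = 3.2000e+07*7.8498e-14*474/3.0
D = 3.9689e-04 Gy


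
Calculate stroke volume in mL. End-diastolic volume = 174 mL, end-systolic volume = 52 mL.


SV = EDV - ESV
SV = 174 - 52
SV = 122 mL


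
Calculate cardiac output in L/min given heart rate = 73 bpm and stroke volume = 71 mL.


CO = HR * SV
CO = 73 * 71 / 1000
CO = 5.183 L/min


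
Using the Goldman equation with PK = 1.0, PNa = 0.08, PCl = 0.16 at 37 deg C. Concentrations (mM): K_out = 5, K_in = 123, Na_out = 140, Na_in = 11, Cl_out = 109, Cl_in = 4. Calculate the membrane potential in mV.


Vm = (RT/F)*ln((PK*Ko + PNa*Nao + PCl*Cli)/(PK*Ki + PNa*Nai + PCl*Clo))
Numer = 16.84, Denom = 141.32
Vm = -56.85 mV


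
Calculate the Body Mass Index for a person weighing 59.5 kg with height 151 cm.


BMI = weight / height^2
height = 151 cm = 1.51 m
BMI = 59.5 / 1.51^2
BMI = 26.1 kg/m^2


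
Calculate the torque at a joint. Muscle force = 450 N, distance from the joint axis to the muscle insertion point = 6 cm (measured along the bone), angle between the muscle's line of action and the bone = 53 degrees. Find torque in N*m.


Torque = F * d * sin(theta)   (moment arm = d*sin(theta))
d = 6 cm = 0.06 m
Torque = 450 * 0.06 * sin(53)
Torque = 21.56 N*m


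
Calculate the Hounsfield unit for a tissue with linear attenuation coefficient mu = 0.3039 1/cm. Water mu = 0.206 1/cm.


HU = ((mu_tissue - mu_water) / mu_water) * 1000
HU = ((0.3039 - 0.206) / 0.206) * 1000
HU = 475.2


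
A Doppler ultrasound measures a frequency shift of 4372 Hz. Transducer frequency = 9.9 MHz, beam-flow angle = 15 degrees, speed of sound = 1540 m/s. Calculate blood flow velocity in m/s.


v = fd * c / (2 * f0 * cos(theta))
v = 4372 * 1540 / (2 * 9.9000e+06 * cos(15))
v = 0.352 m/s


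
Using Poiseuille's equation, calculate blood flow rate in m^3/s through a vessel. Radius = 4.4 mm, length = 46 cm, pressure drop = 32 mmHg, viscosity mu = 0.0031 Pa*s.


Q = pi*r^4*dP / (8*mu*L)
r = 0.0044 m, L = 0.46 m
dP = 32 mmHg = 4266.304 Pa
Q = 4.4035e-04 m^3/s


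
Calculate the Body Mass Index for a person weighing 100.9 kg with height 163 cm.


BMI = weight / height^2
height = 163 cm = 1.63 m
BMI = 100.9 / 1.63^2
BMI = 37.98 kg/m^2


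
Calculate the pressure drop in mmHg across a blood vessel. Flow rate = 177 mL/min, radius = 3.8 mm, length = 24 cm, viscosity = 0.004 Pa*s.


dP = 8*mu*L*Q / (pi*r^4)
Q = 177 mL/min = 2.95e-06 m^3/s
dP = 34.5859 Pa = 34.5859 / 133.322 mmHg = 0.2594 mmHg


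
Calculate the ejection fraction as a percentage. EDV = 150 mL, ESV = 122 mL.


SV = EDV - ESV = 150 - 122 = 28 mL
EF = SV/EDV * 100 = 28/150 * 100
EF = 18.67%


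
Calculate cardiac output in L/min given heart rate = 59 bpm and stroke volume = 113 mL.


CO = HR * SV
CO = 59 * 113 / 1000
CO = 6.667 L/min


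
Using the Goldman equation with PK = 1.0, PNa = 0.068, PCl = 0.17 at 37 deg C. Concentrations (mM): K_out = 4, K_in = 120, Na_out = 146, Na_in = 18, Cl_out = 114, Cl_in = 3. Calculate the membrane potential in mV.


Vm = (RT/F)*ln((PK*Ko + PNa*Nao + PCl*Cli)/(PK*Ki + PNa*Nai + PCl*Clo))
Numer = 14.438, Denom = 140.604
Vm = -60.83 mV


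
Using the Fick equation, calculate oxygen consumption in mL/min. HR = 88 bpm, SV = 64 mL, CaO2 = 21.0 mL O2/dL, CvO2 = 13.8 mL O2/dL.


CO = HR*SV = 88*64/1000 = 5.632 L/min
a-v O2 diff = 21.0 - 13.8 = 7.2 mL/dL
VO2 = CO * (CaO2-CvO2) * 10 dL/L
VO2 = 5.632 * 7.2 * 10
VO2 = 405.5 mL/min


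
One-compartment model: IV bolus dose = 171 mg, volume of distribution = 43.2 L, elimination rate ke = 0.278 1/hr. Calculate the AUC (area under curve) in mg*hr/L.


C0 = Dose/Vd = 171/43.2 = 3.95833 mg/L
AUC = C0/ke = 3.95833/0.278
AUC = 14.24 mg*hr/L


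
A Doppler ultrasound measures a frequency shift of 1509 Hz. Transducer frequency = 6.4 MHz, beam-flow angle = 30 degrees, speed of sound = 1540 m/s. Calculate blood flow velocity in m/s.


v = fd * c / (2 * f0 * cos(theta))
v = 1509 * 1540 / (2 * 6.4000e+06 * cos(30))
v = 0.2096 m/s


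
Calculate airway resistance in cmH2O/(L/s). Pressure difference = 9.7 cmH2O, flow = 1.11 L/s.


R = dP / flow
R = 9.7 / 1.11
R = 8.739 cmH2O/(L/s)


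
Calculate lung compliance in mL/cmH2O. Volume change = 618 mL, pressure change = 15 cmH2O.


C = dV / dP
C = 618 / 15
C = 41.2 mL/cmH2O


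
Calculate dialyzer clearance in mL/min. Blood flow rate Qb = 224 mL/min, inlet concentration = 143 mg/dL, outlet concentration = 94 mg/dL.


K = Qb * (Cb_in - Cb_out) / Cb_in
K = 224 * (143 - 94) / 143
K = 76.76 mL/min


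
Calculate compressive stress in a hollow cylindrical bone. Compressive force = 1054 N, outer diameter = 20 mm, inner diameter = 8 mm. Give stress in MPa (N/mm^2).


A = pi*(r_o^2 - r_i^2)
r_o = 10 mm, r_i = 4 mm
A = 263.894 mm^2
sigma = F/A = 1054 / 263.894
sigma = 3.994 MPa


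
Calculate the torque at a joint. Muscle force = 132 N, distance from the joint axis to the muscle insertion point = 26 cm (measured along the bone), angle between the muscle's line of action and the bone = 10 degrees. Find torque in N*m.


Torque = F * d * sin(theta)   (moment arm = d*sin(theta))
d = 26 cm = 0.26 m
Torque = 132 * 0.26 * sin(10)
Torque = 5.96 N*m


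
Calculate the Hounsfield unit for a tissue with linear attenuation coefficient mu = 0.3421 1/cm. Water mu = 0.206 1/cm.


HU = ((mu_tissue - mu_water) / mu_water) * 1000
HU = ((0.3421 - 0.206) / 0.206) * 1000
HU = 660.7


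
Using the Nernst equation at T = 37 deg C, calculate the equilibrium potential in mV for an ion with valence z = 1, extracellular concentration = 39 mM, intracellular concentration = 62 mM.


E = (RT/(zF)) * ln(C_out/C_in)
T = 37 + 273.15 = 310.15 K
E = (8.314 * 310.15 / (1 * 96485)) * ln(39/62)
E = -12.39 mV


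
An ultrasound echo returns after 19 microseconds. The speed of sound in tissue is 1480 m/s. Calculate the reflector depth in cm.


depth = c * t / 2
t = 19 us = 1.9000e-05 s
depth = 1480 * 1.9000e-05 / 2
depth = 0.01406 m = 1.406 cm


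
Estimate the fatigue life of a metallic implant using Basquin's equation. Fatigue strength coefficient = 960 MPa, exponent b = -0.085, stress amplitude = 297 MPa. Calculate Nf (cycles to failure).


sigma_a = sigma_f' * (2Nf)^b
2Nf = (sigma_a/sigma_f')^(1/b)
2Nf = (297/960)^(1/-0.085)
2Nf = 986941.87
Nf = 4.935e+05


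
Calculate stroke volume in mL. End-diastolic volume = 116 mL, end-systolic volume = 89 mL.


SV = EDV - ESV
SV = 116 - 89
SV = 27 mL


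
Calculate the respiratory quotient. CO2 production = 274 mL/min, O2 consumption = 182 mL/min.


RQ = VCO2 / VO2
RQ = 274 / 182
RQ = 1.505


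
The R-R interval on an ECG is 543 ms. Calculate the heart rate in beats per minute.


HR = 60 / RR_interval(s)
RR = 543 ms = 0.543 s
HR = 60 / 0.543 = 110.5 bpm


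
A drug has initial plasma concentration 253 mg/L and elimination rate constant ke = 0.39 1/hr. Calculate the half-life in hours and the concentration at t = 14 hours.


t_half = ln(2) / ke = 0.693147 / 0.39 = 1.777 hr
C(t) = C0 * exp(-ke*t) = 253 * exp(-0.39*14)
C(14) = 1.076 mg/L


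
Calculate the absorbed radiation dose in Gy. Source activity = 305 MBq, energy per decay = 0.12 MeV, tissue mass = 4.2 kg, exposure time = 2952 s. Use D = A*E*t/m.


A = 305 MBq = 3.0500e+08 Bq
E = 0.12 MeV = 1.9224e-14 J
D = A*E*t/m = 3.0500e+08*1.9224e-14*2952/4.2
D = 0.004121 Gy


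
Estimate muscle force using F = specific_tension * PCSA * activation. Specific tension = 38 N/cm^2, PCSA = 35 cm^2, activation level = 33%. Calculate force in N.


F = sigma * PCSA * activation
F = 38 * 35 * 0.33
F = 438.9 N


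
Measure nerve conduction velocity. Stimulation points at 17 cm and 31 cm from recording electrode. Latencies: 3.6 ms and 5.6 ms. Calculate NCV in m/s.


Distance = (31 - 17) / 100 = 0.14 m
dt = (5.6 - 3.6) / 1000 = 0.002 s
NCV = dist / dt = 70 m/s


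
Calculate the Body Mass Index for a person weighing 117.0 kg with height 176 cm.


BMI = weight / height^2
height = 176 cm = 1.76 m
BMI = 117.0 / 1.76^2
BMI = 37.77 kg/m^2


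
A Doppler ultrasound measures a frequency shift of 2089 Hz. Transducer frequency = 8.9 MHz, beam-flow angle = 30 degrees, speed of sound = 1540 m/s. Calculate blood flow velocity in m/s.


v = fd * c / (2 * f0 * cos(theta))
v = 2089 * 1540 / (2 * 8.9000e+06 * cos(30))
v = 0.2087 m/s


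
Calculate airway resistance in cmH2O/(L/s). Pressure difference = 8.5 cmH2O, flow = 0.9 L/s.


R = dP / flow
R = 8.5 / 0.9
R = 9.444 cmH2O/(L/s)


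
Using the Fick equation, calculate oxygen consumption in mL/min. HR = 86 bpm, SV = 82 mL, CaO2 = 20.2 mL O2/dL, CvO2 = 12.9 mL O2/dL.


CO = HR*SV = 86*82/1000 = 7.052 L/min
a-v O2 diff = 20.2 - 12.9 = 7.3 mL/dL
VO2 = CO * (CaO2-CvO2) * 10 dL/L
VO2 = 7.052 * 7.3 * 10
VO2 = 514.8 mL/min


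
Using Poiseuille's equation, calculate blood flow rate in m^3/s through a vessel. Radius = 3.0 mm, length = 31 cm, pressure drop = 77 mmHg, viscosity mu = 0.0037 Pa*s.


Q = pi*r^4*dP / (8*mu*L)
r = 0.003 m, L = 0.31 m
dP = 77 mmHg = 10265.794 Pa
Q = 2.8469e-04 m^3/s


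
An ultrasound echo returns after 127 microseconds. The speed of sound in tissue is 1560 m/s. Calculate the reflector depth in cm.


depth = c * t / 2
t = 127 us = 1.2700e-04 s
depth = 1560 * 1.2700e-04 / 2
depth = 0.09906 m = 9.906 cm


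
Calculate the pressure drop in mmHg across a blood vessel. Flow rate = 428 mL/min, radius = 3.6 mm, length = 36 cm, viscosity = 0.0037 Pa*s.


dP = 8*mu*L*Q / (pi*r^4)
Q = 428 mL/min = 7.13333e-06 m^3/s
dP = 144.054 Pa = 144.054 / 133.322 mmHg = 1.08 mmHg


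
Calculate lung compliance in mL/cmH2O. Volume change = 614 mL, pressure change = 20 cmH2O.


C = dV / dP
C = 614 / 20
C = 30.7 mL/cmH2O


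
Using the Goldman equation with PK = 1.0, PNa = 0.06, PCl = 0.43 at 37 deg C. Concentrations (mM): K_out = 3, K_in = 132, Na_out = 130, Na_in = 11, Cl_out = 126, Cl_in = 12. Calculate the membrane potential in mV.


Vm = (RT/F)*ln((PK*Ko + PNa*Nao + PCl*Cli)/(PK*Ki + PNa*Nai + PCl*Clo))
Numer = 15.96, Denom = 186.84
Vm = -65.75 mV


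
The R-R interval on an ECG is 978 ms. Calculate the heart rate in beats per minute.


HR = 60 / RR_interval(s)
RR = 978 ms = 0.978 s
HR = 60 / 0.978 = 61.35 bpm


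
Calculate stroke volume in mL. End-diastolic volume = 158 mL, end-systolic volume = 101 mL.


SV = EDV - ESV
SV = 158 - 101
SV = 57 mL


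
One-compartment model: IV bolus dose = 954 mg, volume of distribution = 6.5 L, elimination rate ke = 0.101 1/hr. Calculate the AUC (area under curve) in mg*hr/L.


C0 = Dose/Vd = 954/6.5 = 146.769 mg/L
AUC = C0/ke = 146.769/0.101
AUC = 1453 mg*hr/L


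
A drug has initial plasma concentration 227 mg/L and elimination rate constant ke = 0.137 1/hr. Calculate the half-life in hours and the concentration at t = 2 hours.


t_half = ln(2) / ke = 0.693147 / 0.137 = 5.059 hr
C(t) = C0 * exp(-ke*t) = 227 * exp(-0.137*2)
C(2) = 172.6 mg/L


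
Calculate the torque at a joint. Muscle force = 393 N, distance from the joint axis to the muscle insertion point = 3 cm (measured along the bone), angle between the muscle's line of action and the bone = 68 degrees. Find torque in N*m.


Torque = F * d * sin(theta)   (moment arm = d*sin(theta))
d = 3 cm = 0.03 m
Torque = 393 * 0.03 * sin(68)
Torque = 10.93 N*m


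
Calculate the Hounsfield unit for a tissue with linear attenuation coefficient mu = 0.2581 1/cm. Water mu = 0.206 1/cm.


HU = ((mu_tissue - mu_water) / mu_water) * 1000
HU = ((0.2581 - 0.206) / 0.206) * 1000
HU = 252.9


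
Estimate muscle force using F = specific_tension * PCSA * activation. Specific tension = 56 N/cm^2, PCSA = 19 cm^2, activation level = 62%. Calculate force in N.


F = sigma * PCSA * activation
F = 56 * 19 * 0.62
F = 659.7 N


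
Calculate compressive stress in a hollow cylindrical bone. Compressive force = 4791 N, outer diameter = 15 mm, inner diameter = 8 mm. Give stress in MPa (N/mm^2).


A = pi*(r_o^2 - r_i^2)
r_o = 7.5 mm, r_i = 4 mm
A = 126.449 mm^2
sigma = F/A = 4791 / 126.449
sigma = 37.89 MPa


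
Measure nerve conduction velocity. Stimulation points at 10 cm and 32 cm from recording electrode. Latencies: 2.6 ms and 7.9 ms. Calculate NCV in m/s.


Distance = (32 - 10) / 100 = 0.22 m
dt = (7.9 - 2.6) / 1000 = 0.0053 s
NCV = dist / dt = 41.51 m/s


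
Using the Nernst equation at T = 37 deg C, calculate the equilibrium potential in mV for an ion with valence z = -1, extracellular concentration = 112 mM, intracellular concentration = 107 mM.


E = (RT/(zF)) * ln(C_out/C_in)
T = 37 + 273.15 = 310.15 K
E = (8.314 * 310.15 / (-1 * 96485)) * ln(112/107)
E = -1.221 mV


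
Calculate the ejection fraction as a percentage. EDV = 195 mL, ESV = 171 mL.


SV = EDV - ESV = 195 - 171 = 24 mL
EF = SV/EDV * 100 = 24/195 * 100
EF = 12.31%


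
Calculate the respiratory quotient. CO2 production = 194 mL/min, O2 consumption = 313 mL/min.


RQ = VCO2 / VO2
RQ = 194 / 313
RQ = 0.6198


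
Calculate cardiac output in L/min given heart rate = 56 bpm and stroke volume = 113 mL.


CO = HR * SV
CO = 56 * 113 / 1000
CO = 6.328 L/min


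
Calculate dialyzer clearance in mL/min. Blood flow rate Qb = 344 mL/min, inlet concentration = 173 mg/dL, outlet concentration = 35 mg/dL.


K = Qb * (Cb_in - Cb_out) / Cb_in
K = 344 * (173 - 35) / 173
K = 274.4 mL/min


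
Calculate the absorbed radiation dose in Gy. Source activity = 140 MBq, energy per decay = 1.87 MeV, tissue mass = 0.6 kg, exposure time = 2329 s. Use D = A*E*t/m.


A = 140 MBq = 1.4000e+08 Bq
E = 1.87 MeV = 2.99574e-13 J
D = A*E*t/m = 1.4000e+08*2.99574e-13*2329/0.6
D = 0.1628 Gy


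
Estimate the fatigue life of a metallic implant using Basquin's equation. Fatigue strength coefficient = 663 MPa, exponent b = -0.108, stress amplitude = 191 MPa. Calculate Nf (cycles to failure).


sigma_a = sigma_f' * (2Nf)^b
2Nf = (sigma_a/sigma_f')^(1/b)
2Nf = (191/663)^(1/-0.108)
2Nf = 101028.97
Nf = 5.051e+04


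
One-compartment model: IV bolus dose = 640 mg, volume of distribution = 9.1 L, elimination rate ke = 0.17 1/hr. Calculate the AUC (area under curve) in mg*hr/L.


C0 = Dose/Vd = 640/9.1 = 70.3297 mg/L
AUC = C0/ke = 70.3297/0.17
AUC = 413.7 mg*hr/L


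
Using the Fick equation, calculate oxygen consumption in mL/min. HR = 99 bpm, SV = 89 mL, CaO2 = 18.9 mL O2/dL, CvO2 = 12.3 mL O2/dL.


CO = HR*SV = 99*89/1000 = 8.811 L/min
a-v O2 diff = 18.9 - 12.3 = 6.6 mL/dL
VO2 = CO * (CaO2-CvO2) * 10 dL/L
VO2 = 8.811 * 6.6 * 10
VO2 = 581.5 mL/min


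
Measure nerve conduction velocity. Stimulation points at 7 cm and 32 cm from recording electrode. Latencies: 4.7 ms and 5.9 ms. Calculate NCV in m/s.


Distance = (32 - 7) / 100 = 0.25 m
dt = (5.9 - 4.7) / 1000 = 0.0012 s
NCV = dist / dt = 208.3 m/s


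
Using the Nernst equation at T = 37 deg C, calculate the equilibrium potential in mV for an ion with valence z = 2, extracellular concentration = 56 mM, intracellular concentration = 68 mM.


E = (RT/(zF)) * ln(C_out/C_in)
T = 37 + 273.15 = 310.15 K
E = (8.314 * 310.15 / (2 * 96485)) * ln(56/68)
E = -2.594 mV


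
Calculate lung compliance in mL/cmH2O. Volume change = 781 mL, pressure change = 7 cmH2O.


C = dV / dP
C = 781 / 7
C = 111.6 mL/cmH2O


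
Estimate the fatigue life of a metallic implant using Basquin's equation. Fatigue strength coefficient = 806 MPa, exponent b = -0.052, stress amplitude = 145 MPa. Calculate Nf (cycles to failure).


sigma_a = sigma_f' * (2Nf)^b
2Nf = (sigma_a/sigma_f')^(1/b)
2Nf = (145/806)^(1/-0.052)
2Nf = 2.1197723e+14
Nf = 1.0599e+14


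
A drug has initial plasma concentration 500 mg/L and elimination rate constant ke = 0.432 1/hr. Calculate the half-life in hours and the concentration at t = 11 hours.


t_half = ln(2) / ke = 0.693147 / 0.432 = 1.605 hr
C(t) = C0 * exp(-ke*t) = 500 * exp(-0.432*11)
C(11) = 4.317 mg/L


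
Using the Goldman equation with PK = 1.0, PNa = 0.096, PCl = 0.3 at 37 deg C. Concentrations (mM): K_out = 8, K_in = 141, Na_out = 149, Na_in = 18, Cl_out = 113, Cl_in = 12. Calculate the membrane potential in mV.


Vm = (RT/F)*ln((PK*Ko + PNa*Nao + PCl*Cli)/(PK*Ki + PNa*Nai + PCl*Clo))
Numer = 25.904, Denom = 176.628
Vm = -51.3 mV


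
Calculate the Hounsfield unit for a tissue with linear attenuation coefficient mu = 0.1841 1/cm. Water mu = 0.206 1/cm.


HU = ((mu_tissue - mu_water) / mu_water) * 1000
HU = ((0.1841 - 0.206) / 0.206) * 1000
HU = -106.3


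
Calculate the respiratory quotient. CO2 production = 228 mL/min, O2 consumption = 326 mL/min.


RQ = VCO2 / VO2
RQ = 228 / 326
RQ = 0.6994


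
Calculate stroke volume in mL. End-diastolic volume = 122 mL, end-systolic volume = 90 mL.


SV = EDV - ESV
SV = 122 - 90
SV = 32 mL


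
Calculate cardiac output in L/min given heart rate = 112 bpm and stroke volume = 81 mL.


CO = HR * SV
CO = 112 * 81 / 1000
CO = 9.072 L/min


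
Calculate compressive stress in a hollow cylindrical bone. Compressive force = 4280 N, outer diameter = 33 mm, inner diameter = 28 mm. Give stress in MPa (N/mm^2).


A = pi*(r_o^2 - r_i^2)
r_o = 16.5 mm, r_i = 14 mm
A = 239.546 mm^2
sigma = F/A = 4280 / 239.546
sigma = 17.87 MPa


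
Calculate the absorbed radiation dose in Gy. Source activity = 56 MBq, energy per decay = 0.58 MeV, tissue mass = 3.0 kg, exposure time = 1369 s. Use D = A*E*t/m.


A = 56 MBq = 5.6000e+07 Bq
E = 0.58 MeV = 9.2916e-14 J
D = A*E*t/m = 5.6000e+07*9.2916e-14*1369/3.0
D = 0.002374 Gy


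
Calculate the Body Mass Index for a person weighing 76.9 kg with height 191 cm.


BMI = weight / height^2
height = 191 cm = 1.91 m
BMI = 76.9 / 1.91^2
BMI = 21.08 kg/m^2


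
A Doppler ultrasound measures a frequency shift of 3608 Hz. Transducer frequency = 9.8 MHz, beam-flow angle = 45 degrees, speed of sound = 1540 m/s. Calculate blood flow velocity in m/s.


v = fd * c / (2 * f0 * cos(theta))
v = 3608 * 1540 / (2 * 9.8000e+06 * cos(45))
v = 0.4009 m/s


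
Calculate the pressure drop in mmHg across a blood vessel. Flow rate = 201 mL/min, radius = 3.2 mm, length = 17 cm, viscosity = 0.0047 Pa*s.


dP = 8*mu*L*Q / (pi*r^4)
Q = 201 mL/min = 3.35e-06 m^3/s
dP = 65.0028 Pa = 65.0028 / 133.322 mmHg = 0.4876 mmHg


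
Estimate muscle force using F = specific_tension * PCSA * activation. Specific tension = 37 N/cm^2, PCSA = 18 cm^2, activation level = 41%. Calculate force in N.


F = sigma * PCSA * activation
F = 37 * 18 * 0.41
F = 273.1 N


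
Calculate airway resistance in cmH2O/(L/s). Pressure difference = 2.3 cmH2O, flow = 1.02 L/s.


R = dP / flow
R = 2.3 / 1.02
R = 2.255 cmH2O/(L/s)


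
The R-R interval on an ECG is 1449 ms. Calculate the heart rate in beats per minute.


HR = 60 / RR_interval(s)
RR = 1449 ms = 1.449 s
HR = 60 / 1.449 = 41.41 bpm


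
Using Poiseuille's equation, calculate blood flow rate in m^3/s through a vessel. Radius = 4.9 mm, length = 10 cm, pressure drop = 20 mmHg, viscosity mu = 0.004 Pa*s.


Q = pi*r^4*dP / (8*mu*L)
r = 0.0049 m, L = 0.1 m
dP = 20 mmHg = 2666.44 Pa
Q = 0.001509 m^3/s


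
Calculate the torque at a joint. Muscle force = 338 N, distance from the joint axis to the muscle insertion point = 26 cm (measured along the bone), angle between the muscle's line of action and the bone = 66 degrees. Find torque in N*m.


Torque = F * d * sin(theta)   (moment arm = d*sin(theta))
d = 26 cm = 0.26 m
Torque = 338 * 0.26 * sin(66)
Torque = 80.28 N*m


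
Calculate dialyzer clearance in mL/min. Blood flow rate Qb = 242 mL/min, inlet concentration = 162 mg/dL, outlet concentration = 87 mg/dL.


K = Qb * (Cb_in - Cb_out) / Cb_in
K = 242 * (162 - 87) / 162
K = 112 mL/min


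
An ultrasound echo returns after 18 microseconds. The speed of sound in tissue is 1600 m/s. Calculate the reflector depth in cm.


depth = c * t / 2
t = 18 us = 1.8000e-05 s
depth = 1600 * 1.8000e-05 / 2
depth = 0.0144 m = 1.44 cm


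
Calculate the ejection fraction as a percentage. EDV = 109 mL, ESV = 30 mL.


SV = EDV - ESV = 109 - 30 = 79 mL
EF = SV/EDV * 100 = 79/109 * 100
EF = 72.48%


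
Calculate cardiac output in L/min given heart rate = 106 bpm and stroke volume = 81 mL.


CO = HR * SV
CO = 106 * 81 / 1000
CO = 8.586 L/min


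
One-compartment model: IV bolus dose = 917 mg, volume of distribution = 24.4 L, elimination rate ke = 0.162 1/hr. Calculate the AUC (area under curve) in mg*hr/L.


C0 = Dose/Vd = 917/24.4 = 37.582 mg/L
AUC = C0/ke = 37.582/0.162
AUC = 232 mg*hr/L


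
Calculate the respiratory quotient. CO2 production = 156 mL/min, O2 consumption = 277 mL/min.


RQ = VCO2 / VO2
RQ = 156 / 277
RQ = 0.5632


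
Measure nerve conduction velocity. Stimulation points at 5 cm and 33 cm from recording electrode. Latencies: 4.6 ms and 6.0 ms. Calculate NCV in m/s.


Distance = (33 - 5) / 100 = 0.28 m
dt = (6.0 - 4.6) / 1000 = 0.0014 s
NCV = dist / dt = 200 m/s


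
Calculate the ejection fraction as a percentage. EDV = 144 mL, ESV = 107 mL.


SV = EDV - ESV = 144 - 107 = 37 mL
EF = SV/EDV * 100 = 37/144 * 100
EF = 25.69%


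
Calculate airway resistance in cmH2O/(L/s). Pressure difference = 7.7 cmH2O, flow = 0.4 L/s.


R = dP / flow
R = 7.7 / 0.4
R = 19.25 cmH2O/(L/s)


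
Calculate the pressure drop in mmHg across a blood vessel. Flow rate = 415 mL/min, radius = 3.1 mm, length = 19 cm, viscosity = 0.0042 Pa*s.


dP = 8*mu*L*Q / (pi*r^4)
Q = 415 mL/min = 6.91667e-06 m^3/s
dP = 152.193 Pa = 152.193 / 133.322 mmHg = 1.142 mmHg


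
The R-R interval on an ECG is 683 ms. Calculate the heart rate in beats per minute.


HR = 60 / RR_interval(s)
RR = 683 ms = 0.683 s
HR = 60 / 0.683 = 87.85 bpm


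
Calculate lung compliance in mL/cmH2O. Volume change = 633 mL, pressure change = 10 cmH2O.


C = dV / dP
C = 633 / 10
C = 63.3 mL/cmH2O


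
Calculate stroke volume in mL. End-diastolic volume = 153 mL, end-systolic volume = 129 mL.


SV = EDV - ESV
SV = 153 - 129
SV = 24 mL


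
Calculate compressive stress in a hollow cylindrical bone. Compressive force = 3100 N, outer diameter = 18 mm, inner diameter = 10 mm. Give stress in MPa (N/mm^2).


A = pi*(r_o^2 - r_i^2)
r_o = 9 mm, r_i = 5 mm
A = 175.929 mm^2
sigma = F/A = 3100 / 175.929
sigma = 17.62 MPa


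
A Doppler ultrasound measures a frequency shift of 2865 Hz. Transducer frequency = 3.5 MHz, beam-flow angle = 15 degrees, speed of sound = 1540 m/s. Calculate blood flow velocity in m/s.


v = fd * c / (2 * f0 * cos(theta))
v = 2865 * 1540 / (2 * 3.5000e+06 * cos(15))
v = 0.6525 m/s


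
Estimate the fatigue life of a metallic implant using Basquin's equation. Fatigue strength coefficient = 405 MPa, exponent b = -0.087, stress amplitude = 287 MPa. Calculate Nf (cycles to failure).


sigma_a = sigma_f' * (2Nf)^b
2Nf = (sigma_a/sigma_f')^(1/b)
2Nf = (287/405)^(1/-0.087)
2Nf = 52.387942
Nf = 26.19


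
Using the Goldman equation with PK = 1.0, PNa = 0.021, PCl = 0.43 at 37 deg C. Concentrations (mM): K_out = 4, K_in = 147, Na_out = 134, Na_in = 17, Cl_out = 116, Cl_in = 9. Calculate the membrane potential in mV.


Vm = (RT/F)*ln((PK*Ko + PNa*Nao + PCl*Cli)/(PK*Ki + PNa*Nai + PCl*Clo))
Numer = 10.684, Denom = 197.237
Vm = -77.92 mV


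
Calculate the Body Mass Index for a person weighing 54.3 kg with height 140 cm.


BMI = weight / height^2
height = 140 cm = 1.4 m
BMI = 54.3 / 1.4^2
BMI = 27.7 kg/m^2


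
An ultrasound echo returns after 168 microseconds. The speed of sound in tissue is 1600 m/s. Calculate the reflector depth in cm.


depth = c * t / 2
t = 168 us = 1.6800e-04 s
depth = 1600 * 1.6800e-04 / 2
depth = 0.1344 m = 13.44 cm


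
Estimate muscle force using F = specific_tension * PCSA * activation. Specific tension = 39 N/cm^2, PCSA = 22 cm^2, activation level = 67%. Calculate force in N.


F = sigma * PCSA * activation
F = 39 * 22 * 0.67
F = 574.9 N


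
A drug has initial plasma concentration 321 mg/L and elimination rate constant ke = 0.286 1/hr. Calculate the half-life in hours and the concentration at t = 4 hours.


t_half = ln(2) / ke = 0.693147 / 0.286 = 2.424 hr
C(t) = C0 * exp(-ke*t) = 321 * exp(-0.286*4)
C(4) = 102.3 mg/L


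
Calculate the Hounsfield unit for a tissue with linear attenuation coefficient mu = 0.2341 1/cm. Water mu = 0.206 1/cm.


HU = ((mu_tissue - mu_water) / mu_water) * 1000
HU = ((0.2341 - 0.206) / 0.206) * 1000
HU = 136.4


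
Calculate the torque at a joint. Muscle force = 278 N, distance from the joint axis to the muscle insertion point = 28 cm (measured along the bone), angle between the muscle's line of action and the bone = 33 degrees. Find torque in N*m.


Torque = F * d * sin(theta)   (moment arm = d*sin(theta))
d = 28 cm = 0.28 m
Torque = 278 * 0.28 * sin(33)
Torque = 42.39 N*m


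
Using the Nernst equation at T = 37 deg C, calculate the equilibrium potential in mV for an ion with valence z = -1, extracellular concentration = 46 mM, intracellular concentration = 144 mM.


E = (RT/(zF)) * ln(C_out/C_in)
T = 37 + 273.15 = 310.15 K
E = (8.314 * 310.15 / (-1 * 96485)) * ln(46/144)
E = 30.5 mV


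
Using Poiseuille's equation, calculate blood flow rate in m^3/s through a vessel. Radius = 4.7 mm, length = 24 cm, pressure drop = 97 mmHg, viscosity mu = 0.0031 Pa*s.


Q = pi*r^4*dP / (8*mu*L)
r = 0.0047 m, L = 0.24 m
dP = 97 mmHg = 12932.234 Pa
Q = 0.003331 m^3/s


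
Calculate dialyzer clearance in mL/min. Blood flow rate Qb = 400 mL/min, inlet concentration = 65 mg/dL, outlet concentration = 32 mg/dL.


K = Qb * (Cb_in - Cb_out) / Cb_in
K = 400 * (65 - 32) / 65
K = 203.1 mL/min


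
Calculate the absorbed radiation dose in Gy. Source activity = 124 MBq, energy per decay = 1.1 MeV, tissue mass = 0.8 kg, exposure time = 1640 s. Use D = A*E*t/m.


A = 124 MBq = 1.2400e+08 Bq
E = 1.1 MeV = 1.7622e-13 J
D = A*E*t/m = 1.2400e+08*1.7622e-13*1640/0.8
D = 0.0448 Gy


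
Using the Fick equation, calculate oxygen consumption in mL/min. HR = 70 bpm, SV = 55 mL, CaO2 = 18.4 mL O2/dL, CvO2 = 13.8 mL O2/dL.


CO = HR*SV = 70*55/1000 = 3.85 L/min
a-v O2 diff = 18.4 - 13.8 = 4.6 mL/dL
VO2 = CO * (CaO2-CvO2) * 10 dL/L
VO2 = 3.85 * 4.6 * 10
VO2 = 177.1 mL/min


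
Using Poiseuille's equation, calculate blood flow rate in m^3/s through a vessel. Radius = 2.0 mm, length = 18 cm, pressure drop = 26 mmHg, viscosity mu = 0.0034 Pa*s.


Q = pi*r^4*dP / (8*mu*L)
r = 0.002 m, L = 0.18 m
dP = 26 mmHg = 3466.372 Pa
Q = 3.5588e-05 m^3/s


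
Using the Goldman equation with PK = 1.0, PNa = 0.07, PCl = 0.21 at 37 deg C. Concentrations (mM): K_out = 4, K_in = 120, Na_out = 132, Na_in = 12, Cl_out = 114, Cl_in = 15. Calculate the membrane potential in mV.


Vm = (RT/F)*ln((PK*Ko + PNa*Nao + PCl*Cli)/(PK*Ki + PNa*Nai + PCl*Clo))
Numer = 16.39, Denom = 144.78
Vm = -58.22 mV


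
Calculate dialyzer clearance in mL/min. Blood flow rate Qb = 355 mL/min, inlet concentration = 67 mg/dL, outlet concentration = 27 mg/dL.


K = Qb * (Cb_in - Cb_out) / Cb_in
K = 355 * (67 - 27) / 67
K = 211.9 mL/min
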